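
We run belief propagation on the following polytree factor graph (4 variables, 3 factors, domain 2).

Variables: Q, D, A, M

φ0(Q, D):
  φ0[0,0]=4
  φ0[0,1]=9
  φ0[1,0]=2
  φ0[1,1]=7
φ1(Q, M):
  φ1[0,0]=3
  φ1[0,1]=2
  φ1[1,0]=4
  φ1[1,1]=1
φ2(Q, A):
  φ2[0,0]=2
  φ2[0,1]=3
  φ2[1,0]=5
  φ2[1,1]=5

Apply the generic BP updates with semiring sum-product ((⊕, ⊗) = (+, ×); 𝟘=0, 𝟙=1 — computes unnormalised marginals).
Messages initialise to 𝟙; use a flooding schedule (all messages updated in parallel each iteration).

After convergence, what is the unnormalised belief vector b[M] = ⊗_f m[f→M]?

init: all messages = 𝟙 over 2 values
r1 m[φ0→Q] = [13, 9]
r1 m[φ0→D] = [6, 16]
r1 m[φ1→Q] = [5, 5]
r1 m[φ1→M] = [7, 3]
r1 m[φ2→Q] = [5, 10]
r1 m[φ2→A] = [7, 8]
r1 m[Q→φ0] = [1, 1]
r1 m[Q→φ1] = [1, 1]
r1 m[Q→φ2] = [1, 1]
r1 m[D→φ0] = [1, 1]
r1 m[A→φ2] = [1, 1]
r1 m[M→φ1] = [1, 1]
r2 m[φ0→Q] = [13, 9]
r2 m[φ0→D] = [6, 16]
r2 m[φ1→Q] = [5, 5]
r2 m[φ1→M] = [7, 3]
r2 m[φ2→Q] = [5, 10]
r2 m[φ2→A] = [7, 8]
r2 m[Q→φ0] = [25, 50]
r2 m[Q→φ1] = [65, 90]
r2 m[Q→φ2] = [65, 45]
r2 m[D→φ0] = [1, 1]
r2 m[A→φ2] = [1, 1]
r2 m[M→φ1] = [1, 1]
r3 m[φ0→Q] = [13, 9]
r3 m[φ0→D] = [200, 575]
r3 m[φ1→Q] = [5, 5]
r3 m[φ1→M] = [555, 220]
r3 m[φ2→Q] = [5, 10]
r3 m[φ2→A] = [355, 420]
r3 m[Q→φ0] = [25, 50]
r3 m[Q→φ1] = [65, 90]
r3 m[Q→φ2] = [65, 45]
r3 m[D→φ0] = [1, 1]
r3 m[A→φ2] = [1, 1]
r3 m[M→φ1] = [1, 1]
r4 m[φ0→Q] = [13, 9]
r4 m[φ0→D] = [200, 575]
r4 m[φ1→Q] = [5, 5]
r4 m[φ1→M] = [555, 220]
r4 m[φ2→Q] = [5, 10]
r4 m[φ2→A] = [355, 420]
r4 m[Q→φ0] = [25, 50]
r4 m[Q→φ1] = [65, 90]
r4 m[Q→φ2] = [65, 45]
r4 m[D→φ0] = [1, 1]
r4 m[A→φ2] = [1, 1]
r4 m[M→φ1] = [1, 1]
fixed point reached at round 4
b[M] = ⊗ incoming = [555, 220]

b[M] = [555, 220]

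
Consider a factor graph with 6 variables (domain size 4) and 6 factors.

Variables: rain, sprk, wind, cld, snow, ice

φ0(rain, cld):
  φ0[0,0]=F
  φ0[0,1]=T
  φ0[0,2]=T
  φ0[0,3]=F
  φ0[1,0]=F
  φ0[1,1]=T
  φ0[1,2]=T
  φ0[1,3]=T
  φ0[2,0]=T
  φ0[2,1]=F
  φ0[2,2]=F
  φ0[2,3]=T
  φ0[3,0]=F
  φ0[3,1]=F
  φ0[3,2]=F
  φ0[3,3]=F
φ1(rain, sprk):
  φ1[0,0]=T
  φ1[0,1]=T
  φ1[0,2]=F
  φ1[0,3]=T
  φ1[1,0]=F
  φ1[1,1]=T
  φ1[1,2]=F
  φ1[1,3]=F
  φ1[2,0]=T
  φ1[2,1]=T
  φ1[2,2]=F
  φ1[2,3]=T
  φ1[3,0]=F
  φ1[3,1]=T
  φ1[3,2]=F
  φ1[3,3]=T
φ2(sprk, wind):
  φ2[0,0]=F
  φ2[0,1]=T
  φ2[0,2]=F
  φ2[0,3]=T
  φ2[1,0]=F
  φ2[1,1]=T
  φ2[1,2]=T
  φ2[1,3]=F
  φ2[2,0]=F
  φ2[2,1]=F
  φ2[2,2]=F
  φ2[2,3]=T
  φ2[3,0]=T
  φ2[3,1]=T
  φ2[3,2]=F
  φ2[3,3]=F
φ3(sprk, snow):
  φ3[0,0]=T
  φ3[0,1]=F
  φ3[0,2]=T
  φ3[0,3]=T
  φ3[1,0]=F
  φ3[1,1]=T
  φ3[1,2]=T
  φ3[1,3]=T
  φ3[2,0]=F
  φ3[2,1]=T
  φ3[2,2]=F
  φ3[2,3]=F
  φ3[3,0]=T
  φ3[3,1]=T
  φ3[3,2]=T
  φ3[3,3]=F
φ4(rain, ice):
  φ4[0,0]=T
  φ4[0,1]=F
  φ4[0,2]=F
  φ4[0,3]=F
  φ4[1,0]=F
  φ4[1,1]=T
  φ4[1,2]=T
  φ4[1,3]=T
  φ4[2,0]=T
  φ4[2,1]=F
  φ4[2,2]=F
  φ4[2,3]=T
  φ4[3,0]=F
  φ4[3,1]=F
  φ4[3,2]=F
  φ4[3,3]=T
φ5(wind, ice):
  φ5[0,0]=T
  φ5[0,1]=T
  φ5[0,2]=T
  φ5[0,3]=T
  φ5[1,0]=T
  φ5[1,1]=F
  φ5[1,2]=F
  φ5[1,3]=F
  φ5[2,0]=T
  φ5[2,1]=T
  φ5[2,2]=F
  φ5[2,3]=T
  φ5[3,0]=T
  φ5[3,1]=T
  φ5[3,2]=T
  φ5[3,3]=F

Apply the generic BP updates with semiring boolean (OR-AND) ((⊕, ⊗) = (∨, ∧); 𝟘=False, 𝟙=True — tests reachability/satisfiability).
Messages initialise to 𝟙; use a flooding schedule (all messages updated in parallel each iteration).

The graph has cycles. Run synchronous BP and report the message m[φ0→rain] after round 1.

init: all messages = 𝟙 over 4 values
r1 m[φ0→rain] = [T, T, T, F]
r1 m[φ0→cld] = [T, T, T, T]
r1 m[φ1→rain] = [T, T, T, T]
r1 m[φ1→sprk] = [T, T, F, T]
r1 m[φ2→sprk] = [T, T, T, T]
r1 m[φ2→wind] = [T, T, T, T]
r1 m[φ3→sprk] = [T, T, T, T]
r1 m[φ3→snow] = [T, T, T, T]
r1 m[φ4→rain] = [T, T, T, T]
r1 m[φ4→ice] = [T, T, T, T]
r1 m[φ5→wind] = [T, T, T, T]
r1 m[φ5→ice] = [T, T, T, T]
r1 m[rain→φ0] = [T, T, T, T]
r1 m[rain→φ1] = [T, T, T, T]
r1 m[rain→φ4] = [T, T, T, T]
r1 m[sprk→φ1] = [T, T, T, T]
r1 m[sprk→φ2] = [T, T, T, T]
r1 m[sprk→φ3] = [T, T, T, T]
r1 m[wind→φ2] = [T, T, T, T]
r1 m[wind→φ5] = [T, T, T, T]
r1 m[cld→φ0] = [T, T, T, T]
r1 m[snow→φ3] = [T, T, T, T]
r1 m[ice→φ4] = [T, T, T, T]
r1 m[ice→φ5] = [T, T, T, T]

message @ round 1 = [T, T, T, F]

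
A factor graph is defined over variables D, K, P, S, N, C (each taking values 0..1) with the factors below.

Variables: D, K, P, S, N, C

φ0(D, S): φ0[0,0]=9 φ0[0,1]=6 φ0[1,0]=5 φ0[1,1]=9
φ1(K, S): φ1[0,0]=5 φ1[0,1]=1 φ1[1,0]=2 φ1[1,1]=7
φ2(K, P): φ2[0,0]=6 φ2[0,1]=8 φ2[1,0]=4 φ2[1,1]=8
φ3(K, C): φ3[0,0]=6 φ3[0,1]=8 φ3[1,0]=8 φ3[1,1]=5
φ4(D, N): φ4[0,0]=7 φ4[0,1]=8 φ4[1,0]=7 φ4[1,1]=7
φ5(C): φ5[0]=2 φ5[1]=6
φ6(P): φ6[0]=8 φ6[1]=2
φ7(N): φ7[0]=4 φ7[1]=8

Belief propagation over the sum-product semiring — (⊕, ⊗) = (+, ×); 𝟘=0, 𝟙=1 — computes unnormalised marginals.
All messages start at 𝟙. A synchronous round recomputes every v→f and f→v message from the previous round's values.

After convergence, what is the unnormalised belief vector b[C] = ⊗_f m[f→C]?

b[C] = [14745600, 39966336]

init: all messages = 𝟙 over 2 values
r1 m[φ0→D] = [15, 14]
r1 m[φ0→S] = [14, 15]
r1 m[φ1→K] = [6, 9]
r1 m[φ1→S] = [7, 8]
r1 m[φ2→K] = [14, 12]
r1 m[φ2→P] = [10, 16]
r1 m[φ3→K] = [14, 13]
r1 m[φ3→C] = [14, 13]
r1 m[φ4→D] = [15, 14]
r1 m[φ4→N] = [14, 15]
r1 m[φ5→C] = [2, 6]
r1 m[φ6→P] = [8, 2]
r1 m[φ7→N] = [4, 8]
r1 m[D→φ0] = [1, 1]
r1 m[D→φ4] = [1, 1]
r1 m[K→φ1] = [1, 1]
r1 m[K→φ2] = [1, 1]
r1 m[K→φ3] = [1, 1]
r1 m[P→φ2] = [1, 1]
r1 m[P→φ6] = [1, 1]
r1 m[S→φ0] = [1, 1]
r1 m[S→φ1] = [1, 1]
r1 m[N→φ4] = [1, 1]
r1 m[N→φ7] = [1, 1]
r1 m[C→φ3] = [1, 1]
r1 m[C→φ5] = [1, 1]
r2 m[φ0→D] = [15, 14]
r2 m[φ0→S] = [14, 15]
r2 m[φ1→K] = [6, 9]
r2 m[φ1→S] = [7, 8]
r2 m[φ2→K] = [14, 12]
r2 m[φ2→P] = [10, 16]
r2 m[φ3→K] = [14, 13]
r2 m[φ3→C] = [14, 13]
r2 m[φ4→D] = [15, 14]
r2 m[φ4→N] = [14, 15]
r2 m[φ5→C] = [2, 6]
r2 m[φ6→P] = [8, 2]
r2 m[φ7→N] = [4, 8]
r2 m[D→φ0] = [15, 14]
r2 m[D→φ4] = [15, 14]
r2 m[K→φ1] = [196, 156]
r2 m[K→φ2] = [84, 117]
r2 m[K→φ3] = [84, 108]
r2 m[P→φ2] = [8, 2]
r2 m[P→φ6] = [10, 16]
r2 m[S→φ0] = [7, 8]
r2 m[S→φ1] = [14, 15]
r2 m[N→φ4] = [4, 8]
r2 m[N→φ7] = [14, 15]
r2 m[C→φ3] = [2, 6]
r2 m[C→φ5] = [14, 13]
r3 m[φ0→D] = [111, 107]
r3 m[φ0→S] = [205, 216]
r3 m[φ1→K] = [85, 133]
r3 m[φ1→S] = [1292, 1288]
r3 m[φ2→K] = [64, 48]
r3 m[φ2→P] = [972, 1608]
r3 m[φ3→K] = [60, 46]
r3 m[φ3→C] = [1368, 1212]
r3 m[φ4→D] = [92, 84]
r3 m[φ4→N] = [203, 218]
r3 m[φ5→C] = [2, 6]
r3 m[φ6→P] = [8, 2]
r3 m[φ7→N] = [4, 8]
r3 m[D→φ0] = [15, 14]
r3 m[D→φ4] = [15, 14]
r3 m[K→φ1] = [196, 156]
r3 m[K→φ2] = [84, 117]
r3 m[K→φ3] = [84, 108]
r3 m[P→φ2] = [8, 2]
r3 m[P→φ6] = [10, 16]
r3 m[S→φ0] = [7, 8]
r3 m[S→φ1] = [14, 15]
r3 m[N→φ4] = [4, 8]
r3 m[N→φ7] = [14, 15]
r3 m[C→φ3] = [2, 6]
r3 m[C→φ5] = [14, 13]
r4 m[φ0→D] = [111, 107]
r4 m[φ0→S] = [205, 216]
r4 m[φ1→K] = [85, 133]
r4 m[φ1→S] = [1292, 1288]
r4 m[φ2→K] = [64, 48]
r4 m[φ2→P] = [972, 1608]
r4 m[φ3→K] = [60, 46]
r4 m[φ3→C] = [1368, 1212]
r4 m[φ4→D] = [92, 84]
r4 m[φ4→N] = [203, 218]
r4 m[φ5→C] = [2, 6]
r4 m[φ6→P] = [8, 2]
r4 m[φ7→N] = [4, 8]
r4 m[D→φ0] = [92, 84]
r4 m[D→φ4] = [111, 107]
r4 m[K→φ1] = [3840, 2208]
r4 m[K→φ2] = [5100, 6118]
r4 m[K→φ3] = [5440, 6384]
r4 m[P→φ2] = [8, 2]
r4 m[P→φ6] = [972, 1608]
r4 m[S→φ0] = [1292, 1288]
r4 m[S→φ1] = [205, 216]
r4 m[N→φ4] = [4, 8]
r4 m[N→φ7] = [203, 218]
r4 m[C→φ3] = [2, 6]
r4 m[C→φ5] = [1368, 1212]
r5 m[φ0→D] = [19356, 18052]
r5 m[φ0→S] = [1248, 1308]
r5 m[φ1→K] = [1241, 1922]
r5 m[φ1→S] = [23616, 19296]
r5 m[φ2→K] = [64, 48]
r5 m[φ2→P] = [55072, 89744]
r5 m[φ3→K] = [60, 46]
r5 m[φ3→C] = [83712, 75440]
r5 m[φ4→D] = [92, 84]
r5 m[φ4→N] = [1526, 1637]
r5 m[φ5→C] = [2, 6]
r5 m[φ6→P] = [8, 2]
r5 m[φ7→N] = [4, 8]
r5 m[D→φ0] = [92, 84]
r5 m[D→φ4] = [111, 107]
r5 m[K→φ1] = [3840, 2208]
r5 m[K→φ2] = [5100, 6118]
r5 m[K→φ3] = [5440, 6384]
r5 m[P→φ2] = [8, 2]
r5 m[P→φ6] = [972, 1608]
r5 m[S→φ0] = [1292, 1288]
r5 m[S→φ1] = [205, 216]
r5 m[N→φ4] = [4, 8]
r5 m[N→φ7] = [203, 218]
r5 m[C→φ3] = [2, 6]
r5 m[C→φ5] = [1368, 1212]
r6 m[φ0→D] = [19356, 18052]
r6 m[φ0→S] = [1248, 1308]
r6 m[φ1→K] = [1241, 1922]
r6 m[φ1→S] = [23616, 19296]
r6 m[φ2→K] = [64, 48]
r6 m[φ2→P] = [55072, 89744]
r6 m[φ3→K] = [60, 46]
r6 m[φ3→C] = [83712, 75440]
r6 m[φ4→D] = [92, 84]
r6 m[φ4→N] = [1526, 1637]
r6 m[φ5→C] = [2, 6]
r6 m[φ6→P] = [8, 2]
r6 m[φ7→N] = [4, 8]
r6 m[D→φ0] = [92, 84]
r6 m[D→φ4] = [19356, 18052]
r6 m[K→φ1] = [3840, 2208]
r6 m[K→φ2] = [74460, 88412]
r6 m[K→φ3] = [79424, 92256]
r6 m[P→φ2] = [8, 2]
r6 m[P→φ6] = [55072, 89744]
r6 m[S→φ0] = [23616, 19296]
r6 m[S→φ1] = [1248, 1308]
r6 m[N→φ4] = [4, 8]
r6 m[N→φ7] = [1526, 1637]
r6 m[C→φ3] = [2, 6]
r6 m[C→φ5] = [83712, 75440]
r7 m[φ0→D] = [328320, 291744]
r7 m[φ0→S] = [1248, 1308]
r7 m[φ1→K] = [7548, 11652]
r7 m[φ1→S] = [23616, 19296]
r7 m[φ2→K] = [64, 48]
r7 m[φ2→P] = [800408, 1302976]
r7 m[φ3→K] = [60, 46]
r7 m[φ3→C] = [1214592, 1096672]
r7 m[φ4→D] = [92, 84]
r7 m[φ4→N] = [261856, 281212]
r7 m[φ5→C] = [2, 6]
r7 m[φ6→P] = [8, 2]
r7 m[φ7→N] = [4, 8]
r7 m[D→φ0] = [92, 84]
r7 m[D→φ4] = [19356, 18052]
r7 m[K→φ1] = [3840, 2208]
r7 m[K→φ2] = [74460, 88412]
r7 m[K→φ3] = [79424, 92256]
r7 m[P→φ2] = [8, 2]
r7 m[P→φ6] = [55072, 89744]
r7 m[S→φ0] = [23616, 19296]
r7 m[S→φ1] = [1248, 1308]
r7 m[N→φ4] = [4, 8]
r7 m[N→φ7] = [1526, 1637]
r7 m[C→φ3] = [2, 6]
r7 m[C→φ5] = [83712, 75440]
r8 m[φ0→D] = [328320, 291744]
r8 m[φ0→S] = [1248, 1308]
r8 m[φ1→K] = [7548, 11652]
r8 m[φ1→S] = [23616, 19296]
r8 m[φ2→K] = [64, 48]
r8 m[φ2→P] = [800408, 1302976]
r8 m[φ3→K] = [60, 46]
r8 m[φ3→C] = [1214592, 1096672]
r8 m[φ4→D] = [92, 84]
r8 m[φ4→N] = [261856, 281212]
r8 m[φ5→C] = [2, 6]
r8 m[φ6→P] = [8, 2]
r8 m[φ7→N] = [4, 8]
r8 m[D→φ0] = [92, 84]
r8 m[D→φ4] = [328320, 291744]
r8 m[K→φ1] = [3840, 2208]
r8 m[K→φ2] = [452880, 535992]
r8 m[K→φ3] = [483072, 559296]
r8 m[P→φ2] = [8, 2]
r8 m[P→φ6] = [800408, 1302976]
r8 m[S→φ0] = [23616, 19296]
r8 m[S→φ1] = [1248, 1308]
r8 m[N→φ4] = [4, 8]
r8 m[N→φ7] = [261856, 281212]
r8 m[C→φ3] = [2, 6]
r8 m[C→φ5] = [1214592, 1096672]
r9 m[φ0→D] = [328320, 291744]
r9 m[φ0→S] = [1248, 1308]
r9 m[φ1→K] = [7548, 11652]
r9 m[φ1→S] = [23616, 19296]
r9 m[φ2→K] = [64, 48]
r9 m[φ2→P] = [4861248, 7910976]
r9 m[φ3→K] = [60, 46]
r9 m[φ3→C] = [7372800, 6661056]
r9 m[φ4→D] = [92, 84]
r9 m[φ4→N] = [4340448, 4668768]
r9 m[φ5→C] = [2, 6]
r9 m[φ6→P] = [8, 2]
r9 m[φ7→N] = [4, 8]
r9 m[D→φ0] = [92, 84]
r9 m[D→φ4] = [328320, 291744]
r9 m[K→φ1] = [3840, 2208]
r9 m[K→φ2] = [452880, 535992]
r9 m[K→φ3] = [483072, 559296]
r9 m[P→φ2] = [8, 2]
r9 m[P→φ6] = [800408, 1302976]
r9 m[S→φ0] = [23616, 19296]
r9 m[S→φ1] = [1248, 1308]
r9 m[N→φ4] = [4, 8]
r9 m[N→φ7] = [261856, 281212]
r9 m[C→φ3] = [2, 6]
r9 m[C→φ5] = [1214592, 1096672]
r10 m[φ0→D] = [328320, 291744]
r10 m[φ0→S] = [1248, 1308]
r10 m[φ1→K] = [7548, 11652]
r10 m[φ1→S] = [23616, 19296]
r10 m[φ2→K] = [64, 48]
r10 m[φ2→P] = [4861248, 7910976]
r10 m[φ3→K] = [60, 46]
r10 m[φ3→C] = [7372800, 6661056]
r10 m[φ4→D] = [92, 84]
r10 m[φ4→N] = [4340448, 4668768]
r10 m[φ5→C] = [2, 6]
r10 m[φ6→P] = [8, 2]
r10 m[φ7→N] = [4, 8]
r10 m[D→φ0] = [92, 84]
r10 m[D→φ4] = [328320, 291744]
r10 m[K→φ1] = [3840, 2208]
r10 m[K→φ2] = [452880, 535992]
r10 m[K→φ3] = [483072, 559296]
r10 m[P→φ2] = [8, 2]
r10 m[P→φ6] = [4861248, 7910976]
r10 m[S→φ0] = [23616, 19296]
r10 m[S→φ1] = [1248, 1308]
r10 m[N→φ4] = [4, 8]
r10 m[N→φ7] = [4340448, 4668768]
r10 m[C→φ3] = [2, 6]
r10 m[C→φ5] = [7372800, 6661056]
r11 m[φ0→D] = [328320, 291744]
r11 m[φ0→S] = [1248, 1308]
r11 m[φ1→K] = [7548, 11652]
r11 m[φ1→S] = [23616, 19296]
r11 m[φ2→K] = [64, 48]
r11 m[φ2→P] = [4861248, 7910976]
r11 m[φ3→K] = [60, 46]
r11 m[φ3→C] = [7372800, 6661056]
r11 m[φ4→D] = [92, 84]
r11 m[φ4→N] = [4340448, 4668768]
r11 m[φ5→C] = [2, 6]
r11 m[φ6→P] = [8, 2]
r11 m[φ7→N] = [4, 8]
r11 m[D→φ0] = [92, 84]
r11 m[D→φ4] = [328320, 291744]
r11 m[K→φ1] = [3840, 2208]
r11 m[K→φ2] = [452880, 535992]
r11 m[K→φ3] = [483072, 559296]
r11 m[P→φ2] = [8, 2]
r11 m[P→φ6] = [4861248, 7910976]
r11 m[S→φ0] = [23616, 19296]
r11 m[S→φ1] = [1248, 1308]
r11 m[N→φ4] = [4, 8]
r11 m[N→φ7] = [4340448, 4668768]
r11 m[C→φ3] = [2, 6]
r11 m[C→φ5] = [7372800, 6661056]
fixed point reached at round 11
b[C] = ⊗ incoming = [14745600, 39966336]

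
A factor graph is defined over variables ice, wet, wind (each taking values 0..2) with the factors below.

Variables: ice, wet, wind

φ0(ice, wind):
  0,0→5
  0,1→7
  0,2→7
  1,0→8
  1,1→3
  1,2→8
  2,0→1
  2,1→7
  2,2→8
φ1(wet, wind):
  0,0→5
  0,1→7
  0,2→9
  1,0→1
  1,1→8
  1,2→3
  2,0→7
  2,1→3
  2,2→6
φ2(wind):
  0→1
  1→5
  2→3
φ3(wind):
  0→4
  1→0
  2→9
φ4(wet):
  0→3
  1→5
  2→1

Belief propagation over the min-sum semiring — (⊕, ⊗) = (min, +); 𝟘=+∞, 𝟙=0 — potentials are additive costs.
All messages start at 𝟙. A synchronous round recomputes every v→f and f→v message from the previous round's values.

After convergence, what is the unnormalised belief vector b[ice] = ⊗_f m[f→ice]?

init: all messages = 𝟙 over 3 values
r1 m[φ0→ice] = [5, 3, 1]
r1 m[φ0→wind] = [1, 3, 7]
r1 m[φ1→wet] = [5, 1, 3]
r1 m[φ1→wind] = [1, 3, 3]
r1 m[φ2→wind] = [1, 5, 3]
r1 m[φ3→wind] = [4, 0, 9]
r1 m[φ4→wet] = [3, 5, 1]
r1 m[ice→φ0] = [0, 0, 0]
r1 m[wet→φ1] = [0, 0, 0]
r1 m[wet→φ4] = [0, 0, 0]
r1 m[wind→φ0] = [0, 0, 0]
r1 m[wind→φ1] = [0, 0, 0]
r1 m[wind→φ2] = [0, 0, 0]
r1 m[wind→φ3] = [0, 0, 0]
r2 m[φ0→ice] = [5, 3, 1]
r2 m[φ0→wind] = [1, 3, 7]
r2 m[φ1→wet] = [5, 1, 3]
r2 m[φ1→wind] = [1, 3, 3]
r2 m[φ2→wind] = [1, 5, 3]
r2 m[φ3→wind] = [4, 0, 9]
r2 m[φ4→wet] = [3, 5, 1]
r2 m[ice→φ0] = [0, 0, 0]
r2 m[wet→φ1] = [3, 5, 1]
r2 m[wet→φ4] = [5, 1, 3]
r2 m[wind→φ0] = [6, 8, 15]
r2 m[wind→φ1] = [6, 8, 19]
r2 m[wind→φ2] = [6, 6, 19]
r2 m[wind→φ3] = [3, 11, 13]
r3 m[φ0→ice] = [11, 11, 7]
r3 m[φ0→wind] = [1, 3, 7]
r3 m[φ1→wet] = [11, 7, 11]
r3 m[φ1→wind] = [6, 4, 7]
r3 m[φ2→wind] = [1, 5, 3]
r3 m[φ3→wind] = [4, 0, 9]
r3 m[φ4→wet] = [3, 5, 1]
r3 m[ice→φ0] = [0, 0, 0]
r3 m[wet→φ1] = [3, 5, 1]
r3 m[wet→φ4] = [5, 1, 3]
r3 m[wind→φ0] = [6, 8, 15]
r3 m[wind→φ1] = [6, 8, 19]
r3 m[wind→φ2] = [6, 6, 19]
r3 m[wind→φ3] = [3, 11, 13]
r4 m[φ0→ice] = [11, 11, 7]
r4 m[φ0→wind] = [1, 3, 7]
r4 m[φ1→wet] = [11, 7, 11]
r4 m[φ1→wind] = [6, 4, 7]
r4 m[φ2→wind] = [1, 5, 3]
r4 m[φ3→wind] = [4, 0, 9]
r4 m[φ4→wet] = [3, 5, 1]
r4 m[ice→φ0] = [0, 0, 0]
r4 m[wet→φ1] = [3, 5, 1]
r4 m[wet→φ4] = [11, 7, 11]
r4 m[wind→φ0] = [11, 9, 19]
r4 m[wind→φ1] = [6, 8, 19]
r4 m[wind→φ2] = [11, 7, 23]
r4 m[wind→φ3] = [8, 12, 17]
r5 m[φ0→ice] = [16, 12, 12]
r5 m[φ0→wind] = [1, 3, 7]
r5 m[φ1→wet] = [11, 7, 11]
r5 m[φ1→wind] = [6, 4, 7]
r5 m[φ2→wind] = [1, 5, 3]
r5 m[φ3→wind] = [4, 0, 9]
r5 m[φ4→wet] = [3, 5, 1]
r5 m[ice→φ0] = [0, 0, 0]
r5 m[wet→φ1] = [3, 5, 1]
r5 m[wet→φ4] = [11, 7, 11]
r5 m[wind→φ0] = [11, 9, 19]
r5 m[wind→φ1] = [6, 8, 19]
r5 m[wind→φ2] = [11, 7, 23]
r5 m[wind→φ3] = [8, 12, 17]
r6 m[φ0→ice] = [16, 12, 12]
r6 m[φ0→wind] = [1, 3, 7]
r6 m[φ1→wet] = [11, 7, 11]
r6 m[φ1→wind] = [6, 4, 7]
r6 m[φ2→wind] = [1, 5, 3]
r6 m[φ3→wind] = [4, 0, 9]
r6 m[φ4→wet] = [3, 5, 1]
r6 m[ice→φ0] = [0, 0, 0]
r6 m[wet→φ1] = [3, 5, 1]
r6 m[wet→φ4] = [11, 7, 11]
r6 m[wind→φ0] = [11, 9, 19]
r6 m[wind→φ1] = [6, 8, 19]
r6 m[wind→φ2] = [11, 7, 23]
r6 m[wind→φ3] = [8, 12, 17]
fixed point reached at round 6
b[ice] = ⊗ incoming = [16, 12, 12]

b[ice] = [16, 12, 12]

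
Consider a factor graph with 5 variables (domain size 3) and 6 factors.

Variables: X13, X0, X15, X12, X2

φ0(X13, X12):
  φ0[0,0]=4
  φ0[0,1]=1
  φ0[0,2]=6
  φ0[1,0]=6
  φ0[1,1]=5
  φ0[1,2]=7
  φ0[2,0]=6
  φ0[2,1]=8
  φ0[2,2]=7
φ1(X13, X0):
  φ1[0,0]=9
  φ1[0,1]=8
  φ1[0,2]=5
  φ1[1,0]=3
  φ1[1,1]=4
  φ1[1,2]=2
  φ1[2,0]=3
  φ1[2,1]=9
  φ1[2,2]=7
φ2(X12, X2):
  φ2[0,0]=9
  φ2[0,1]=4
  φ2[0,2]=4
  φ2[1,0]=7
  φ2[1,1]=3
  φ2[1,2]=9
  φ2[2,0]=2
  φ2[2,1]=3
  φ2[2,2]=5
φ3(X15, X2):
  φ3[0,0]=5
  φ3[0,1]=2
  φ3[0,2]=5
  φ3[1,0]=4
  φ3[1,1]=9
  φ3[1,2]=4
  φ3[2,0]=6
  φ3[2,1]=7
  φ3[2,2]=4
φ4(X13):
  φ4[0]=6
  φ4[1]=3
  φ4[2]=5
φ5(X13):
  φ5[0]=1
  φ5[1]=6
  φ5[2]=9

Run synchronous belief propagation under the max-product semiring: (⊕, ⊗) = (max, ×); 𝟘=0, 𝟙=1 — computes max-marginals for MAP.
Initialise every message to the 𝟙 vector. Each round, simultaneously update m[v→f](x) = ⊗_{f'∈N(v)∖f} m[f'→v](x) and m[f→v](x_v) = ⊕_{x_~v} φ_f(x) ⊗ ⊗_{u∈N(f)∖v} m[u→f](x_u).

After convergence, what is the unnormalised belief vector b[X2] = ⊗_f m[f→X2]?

b[X2] = [136080, 87480, 145800]

init: all messages = 𝟙 over 3 values
r1 m[φ0→X13] = [6, 7, 8]
r1 m[φ0→X12] = [6, 8, 7]
r1 m[φ1→X13] = [9, 4, 9]
r1 m[φ1→X0] = [9, 9, 7]
r1 m[φ2→X12] = [9, 9, 5]
r1 m[φ2→X2] = [9, 4, 9]
r1 m[φ3→X15] = [5, 9, 7]
r1 m[φ3→X2] = [6, 9, 5]
r1 m[φ4→X13] = [6, 3, 5]
r1 m[φ5→X13] = [1, 6, 9]
r1 m[X13→φ0] = [1, 1, 1]
r1 m[X13→φ1] = [1, 1, 1]
r1 m[X13→φ4] = [1, 1, 1]
r1 m[X13→φ5] = [1, 1, 1]
r1 m[X0→φ1] = [1, 1, 1]
r1 m[X15→φ3] = [1, 1, 1]
r1 m[X12→φ0] = [1, 1, 1]
r1 m[X12→φ2] = [1, 1, 1]
r1 m[X2→φ2] = [1, 1, 1]
r1 m[X2→φ3] = [1, 1, 1]
r2 m[φ0→X13] = [6, 7, 8]
r2 m[φ0→X12] = [6, 8, 7]
r2 m[φ1→X13] = [9, 4, 9]
r2 m[φ1→X0] = [9, 9, 7]
r2 m[φ2→X12] = [9, 9, 5]
r2 m[φ2→X2] = [9, 4, 9]
r2 m[φ3→X15] = [5, 9, 7]
r2 m[φ3→X2] = [6, 9, 5]
r2 m[φ4→X13] = [6, 3, 5]
r2 m[φ5→X13] = [1, 6, 9]
r2 m[X13→φ0] = [54, 72, 405]
r2 m[X13→φ1] = [36, 126, 360]
r2 m[X13→φ4] = [54, 168, 648]
r2 m[X13→φ5] = [324, 84, 360]
r2 m[X0→φ1] = [1, 1, 1]
r2 m[X15→φ3] = [1, 1, 1]
r2 m[X12→φ0] = [9, 9, 5]
r2 m[X12→φ2] = [6, 8, 7]
r2 m[X2→φ2] = [6, 9, 5]
r2 m[X2→φ3] = [9, 4, 9]
r3 m[φ0→X13] = [36, 54, 72]
r3 m[φ0→X12] = [2430, 3240, 2835]
r3 m[φ1→X13] = [9, 4, 9]
r3 m[φ1→X0] = [1080, 3240, 2520]
r3 m[φ2→X12] = [54, 45, 27]
r3 m[φ2→X2] = [56, 24, 72]
r3 m[φ3→X15] = [45, 36, 54]
r3 m[φ3→X2] = [6, 9, 5]
r3 m[φ4→X13] = [6, 3, 5]
r3 m[φ5→X13] = [1, 6, 9]
r3 m[X13→φ0] = [54, 72, 405]
r3 m[X13→φ1] = [36, 126, 360]
r3 m[X13→φ4] = [54, 168, 648]
r3 m[X13→φ5] = [324, 84, 360]
r3 m[X0→φ1] = [1, 1, 1]
r3 m[X15→φ3] = [1, 1, 1]
r3 m[X12→φ0] = [9, 9, 5]
r3 m[X12→φ2] = [6, 8, 7]
r3 m[X2→φ2] = [6, 9, 5]
r3 m[X2→φ3] = [9, 4, 9]
r4 m[φ0→X13] = [36, 54, 72]
r4 m[φ0→X12] = [2430, 3240, 2835]
r4 m[φ1→X13] = [9, 4, 9]
r4 m[φ1→X0] = [1080, 3240, 2520]
r4 m[φ2→X12] = [54, 45, 27]
r4 m[φ2→X2] = [56, 24, 72]
r4 m[φ3→X15] = [45, 36, 54]
r4 m[φ3→X2] = [6, 9, 5]
r4 m[φ4→X13] = [6, 3, 5]
r4 m[φ5→X13] = [1, 6, 9]
r4 m[X13→φ0] = [54, 72, 405]
r4 m[X13→φ1] = [216, 972, 3240]
r4 m[X13→φ4] = [324, 1296, 5832]
r4 m[X13→φ5] = [1944, 648, 3240]
r4 m[X0→φ1] = [1, 1, 1]
r4 m[X15→φ3] = [1, 1, 1]
r4 m[X12→φ0] = [54, 45, 27]
r4 m[X12→φ2] = [2430, 3240, 2835]
r4 m[X2→φ2] = [6, 9, 5]
r4 m[X2→φ3] = [56, 24, 72]
r5 m[φ0→X13] = [216, 324, 360]
r5 m[φ0→X12] = [2430, 3240, 2835]
r5 m[φ1→X13] = [9, 4, 9]
r5 m[φ1→X0] = [9720, 29160, 22680]
r5 m[φ2→X12] = [54, 45, 27]
r5 m[φ2→X2] = [22680, 9720, 29160]
r5 m[φ3→X15] = [360, 288, 336]
r5 m[φ3→X2] = [6, 9, 5]
r5 m[φ4→X13] = [6, 3, 5]
r5 m[φ5→X13] = [1, 6, 9]
r5 m[X13→φ0] = [54, 72, 405]
r5 m[X13→φ1] = [216, 972, 3240]
r5 m[X13→φ4] = [324, 1296, 5832]
r5 m[X13→φ5] = [1944, 648, 3240]
r5 m[X0→φ1] = [1, 1, 1]
r5 m[X15→φ3] = [1, 1, 1]
r5 m[X12→φ0] = [54, 45, 27]
r5 m[X12→φ2] = [2430, 3240, 2835]
r5 m[X2→φ2] = [6, 9, 5]
r5 m[X2→φ3] = [56, 24, 72]
r6 m[φ0→X13] = [216, 324, 360]
r6 m[φ0→X12] = [2430, 3240, 2835]
r6 m[φ1→X13] = [9, 4, 9]
r6 m[φ1→X0] = [9720, 29160, 22680]
r6 m[φ2→X12] = [54, 45, 27]
r6 m[φ2→X2] = [22680, 9720, 29160]
r6 m[φ3→X15] = [360, 288, 336]
r6 m[φ3→X2] = [6, 9, 5]
r6 m[φ4→X13] = [6, 3, 5]
r6 m[φ5→X13] = [1, 6, 9]
r6 m[X13→φ0] = [54, 72, 405]
r6 m[X13→φ1] = [1296, 5832, 16200]
r6 m[X13→φ4] = [1944, 7776, 29160]
r6 m[X13→φ5] = [11664, 3888, 16200]
r6 m[X0→φ1] = [1, 1, 1]
r6 m[X15→φ3] = [1, 1, 1]
r6 m[X12→φ0] = [54, 45, 27]
r6 m[X12→φ2] = [2430, 3240, 2835]
r6 m[X2→φ2] = [6, 9, 5]
r6 m[X2→φ3] = [22680, 9720, 29160]
r7 m[φ0→X13] = [216, 324, 360]
r7 m[φ0→X12] = [2430, 3240, 2835]
r7 m[φ1→X13] = [9, 4, 9]
r7 m[φ1→X0] = [48600, 145800, 113400]
r7 m[φ2→X12] = [54, 45, 27]
r7 m[φ2→X2] = [22680, 9720, 29160]
r7 m[φ3→X15] = [145800, 116640, 136080]
r7 m[φ3→X2] = [6, 9, 5]
r7 m[φ4→X13] = [6, 3, 5]
r7 m[φ5→X13] = [1, 6, 9]
r7 m[X13→φ0] = [54, 72, 405]
r7 m[X13→φ1] = [1296, 5832, 16200]
r7 m[X13→φ4] = [1944, 7776, 29160]
r7 m[X13→φ5] = [11664, 3888, 16200]
r7 m[X0→φ1] = [1, 1, 1]
r7 m[X15→φ3] = [1, 1, 1]
r7 m[X12→φ0] = [54, 45, 27]
r7 m[X12→φ2] = [2430, 3240, 2835]
r7 m[X2→φ2] = [6, 9, 5]
r7 m[X2→φ3] = [22680, 9720, 29160]
r8 m[φ0→X13] = [216, 324, 360]
r8 m[φ0→X12] = [2430, 3240, 2835]
r8 m[φ1→X13] = [9, 4, 9]
r8 m[φ1→X0] = [48600, 145800, 113400]
r8 m[φ2→X12] = [54, 45, 27]
r8 m[φ2→X2] = [22680, 9720, 29160]
r8 m[φ3→X15] = [145800, 116640, 136080]
r8 m[φ3→X2] = [6, 9, 5]
r8 m[φ4→X13] = [6, 3, 5]
r8 m[φ5→X13] = [1, 6, 9]
r8 m[X13→φ0] = [54, 72, 405]
r8 m[X13→φ1] = [1296, 5832, 16200]
r8 m[X13→φ4] = [1944, 7776, 29160]
r8 m[X13→φ5] = [11664, 3888, 16200]
r8 m[X0→φ1] = [1, 1, 1]
r8 m[X15→φ3] = [1, 1, 1]
r8 m[X12→φ0] = [54, 45, 27]
r8 m[X12→φ2] = [2430, 3240, 2835]
r8 m[X2→φ2] = [6, 9, 5]
r8 m[X2→φ3] = [22680, 9720, 29160]
fixed point reached at round 8
b[X2] = ⊗ incoming = [136080, 87480, 145800]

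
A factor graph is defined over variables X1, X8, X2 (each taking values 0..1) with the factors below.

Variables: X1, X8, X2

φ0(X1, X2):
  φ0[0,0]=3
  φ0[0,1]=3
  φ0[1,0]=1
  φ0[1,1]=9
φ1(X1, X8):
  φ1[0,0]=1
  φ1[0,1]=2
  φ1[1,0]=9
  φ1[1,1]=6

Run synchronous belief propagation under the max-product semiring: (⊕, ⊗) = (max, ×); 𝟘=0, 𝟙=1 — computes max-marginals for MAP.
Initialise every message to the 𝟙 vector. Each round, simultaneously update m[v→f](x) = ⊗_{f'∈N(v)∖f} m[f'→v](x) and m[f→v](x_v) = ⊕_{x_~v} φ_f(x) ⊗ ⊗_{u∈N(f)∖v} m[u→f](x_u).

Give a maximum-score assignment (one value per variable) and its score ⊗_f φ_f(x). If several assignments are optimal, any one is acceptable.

assignment: (X1=1, X8=0, X2=1); score = 81

init: all messages = 𝟙 over 2 values
r1 m[φ0→X1] = [3, 9]
r1 m[φ0→X2] = [3, 9]
r1 m[φ1→X1] = [2, 9]
r1 m[φ1→X8] = [9, 6]
r1 m[X1→φ0] = [1, 1]
r1 m[X1→φ1] = [1, 1]
r1 m[X8→φ1] = [1, 1]
r1 m[X2→φ0] = [1, 1]
r2 m[φ0→X1] = [3, 9]
r2 m[φ0→X2] = [3, 9]
r2 m[φ1→X1] = [2, 9]
r2 m[φ1→X8] = [9, 6]
r2 m[X1→φ0] = [2, 9]
r2 m[X1→φ1] = [3, 9]
r2 m[X8→φ1] = [1, 1]
r2 m[X2→φ0] = [1, 1]
r3 m[φ0→X1] = [3, 9]
r3 m[φ0→X2] = [9, 81]
r3 m[φ1→X1] = [2, 9]
r3 m[φ1→X8] = [81, 54]
r3 m[X1→φ0] = [2, 9]
r3 m[X1→φ1] = [3, 9]
r3 m[X8→φ1] = [1, 1]
r3 m[X2→φ0] = [1, 1]
r4 m[φ0→X1] = [3, 9]
r4 m[φ0→X2] = [9, 81]
r4 m[φ1→X1] = [2, 9]
r4 m[φ1→X8] = [81, 54]
r4 m[X1→φ0] = [2, 9]
r4 m[X1→φ1] = [3, 9]
r4 m[X8→φ1] = [1, 1]
r4 m[X2→φ0] = [1, 1]
fixed point reached at round 4
traceback from X1: (X1=1, X8=0, X2=1), score=81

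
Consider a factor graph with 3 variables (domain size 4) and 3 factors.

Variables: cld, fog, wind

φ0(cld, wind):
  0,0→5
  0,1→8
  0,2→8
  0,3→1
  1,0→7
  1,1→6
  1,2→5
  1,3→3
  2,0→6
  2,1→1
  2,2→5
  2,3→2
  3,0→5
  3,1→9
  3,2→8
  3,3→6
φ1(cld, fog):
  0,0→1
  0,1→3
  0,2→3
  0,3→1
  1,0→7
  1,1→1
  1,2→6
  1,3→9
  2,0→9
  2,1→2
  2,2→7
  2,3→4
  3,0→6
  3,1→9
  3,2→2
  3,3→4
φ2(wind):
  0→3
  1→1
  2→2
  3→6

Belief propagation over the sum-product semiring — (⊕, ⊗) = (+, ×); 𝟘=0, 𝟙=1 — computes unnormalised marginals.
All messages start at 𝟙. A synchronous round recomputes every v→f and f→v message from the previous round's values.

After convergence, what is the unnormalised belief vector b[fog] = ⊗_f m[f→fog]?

b[fog] = [1255, 956, 904, 1008]

init: all messages = 𝟙 over 4 values
r1 m[φ0→cld] = [22, 21, 14, 28]
r1 m[φ0→wind] = [23, 24, 26, 12]
r1 m[φ1→cld] = [8, 23, 22, 21]
r1 m[φ1→fog] = [23, 15, 18, 18]
r1 m[φ2→wind] = [3, 1, 2, 6]
r1 m[cld→φ0] = [1, 1, 1, 1]
r1 m[cld→φ1] = [1, 1, 1, 1]
r1 m[fog→φ1] = [1, 1, 1, 1]
r1 m[wind→φ0] = [1, 1, 1, 1]
r1 m[wind→φ2] = [1, 1, 1, 1]
r2 m[φ0→cld] = [22, 21, 14, 28]
r2 m[φ0→wind] = [23, 24, 26, 12]
r2 m[φ1→cld] = [8, 23, 22, 21]
r2 m[φ1→fog] = [23, 15, 18, 18]
r2 m[φ2→wind] = [3, 1, 2, 6]
r2 m[cld→φ0] = [8, 23, 22, 21]
r2 m[cld→φ1] = [22, 21, 14, 28]
r2 m[fog→φ1] = [1, 1, 1, 1]
r2 m[wind→φ0] = [3, 1, 2, 6]
r2 m[wind→φ2] = [23, 24, 26, 12]
r3 m[φ0→cld] = [45, 55, 41, 76]
r3 m[φ0→wind] = [438, 413, 457, 247]
r3 m[φ1→cld] = [8, 23, 22, 21]
r3 m[φ1→fog] = [463, 367, 346, 379]
r3 m[φ2→wind] = [3, 1, 2, 6]
r3 m[cld→φ0] = [8, 23, 22, 21]
r3 m[cld→φ1] = [22, 21, 14, 28]
r3 m[fog→φ1] = [1, 1, 1, 1]
r3 m[wind→φ0] = [3, 1, 2, 6]
r3 m[wind→φ2] = [23, 24, 26, 12]
r4 m[φ0→cld] = [45, 55, 41, 76]
r4 m[φ0→wind] = [438, 413, 457, 247]
r4 m[φ1→cld] = [8, 23, 22, 21]
r4 m[φ1→fog] = [463, 367, 346, 379]
r4 m[φ2→wind] = [3, 1, 2, 6]
r4 m[cld→φ0] = [8, 23, 22, 21]
r4 m[cld→φ1] = [45, 55, 41, 76]
r4 m[fog→φ1] = [1, 1, 1, 1]
r4 m[wind→φ0] = [3, 1, 2, 6]
r4 m[wind→φ2] = [438, 413, 457, 247]
r5 m[φ0→cld] = [45, 55, 41, 76]
r5 m[φ0→wind] = [438, 413, 457, 247]
r5 m[φ1→cld] = [8, 23, 22, 21]
r5 m[φ1→fog] = [1255, 956, 904, 1008]
r5 m[φ2→wind] = [3, 1, 2, 6]
r5 m[cld→φ0] = [8, 23, 22, 21]
r5 m[cld→φ1] = [45, 55, 41, 76]
r5 m[fog→φ1] = [1, 1, 1, 1]
r5 m[wind→φ0] = [3, 1, 2, 6]
r5 m[wind→φ2] = [438, 413, 457, 247]
r6 m[φ0→cld] = [45, 55, 41, 76]
r6 m[φ0→wind] = [438, 413, 457, 247]
r6 m[φ1→cld] = [8, 23, 22, 21]
r6 m[φ1→fog] = [1255, 956, 904, 1008]
r6 m[φ2→wind] = [3, 1, 2, 6]
r6 m[cld→φ0] = [8, 23, 22, 21]
r6 m[cld→φ1] = [45, 55, 41, 76]
r6 m[fog→φ1] = [1, 1, 1, 1]
r6 m[wind→φ0] = [3, 1, 2, 6]
r6 m[wind→φ2] = [438, 413, 457, 247]
fixed point reached at round 6
b[fog] = ⊗ incoming = [1255, 956, 904, 1008]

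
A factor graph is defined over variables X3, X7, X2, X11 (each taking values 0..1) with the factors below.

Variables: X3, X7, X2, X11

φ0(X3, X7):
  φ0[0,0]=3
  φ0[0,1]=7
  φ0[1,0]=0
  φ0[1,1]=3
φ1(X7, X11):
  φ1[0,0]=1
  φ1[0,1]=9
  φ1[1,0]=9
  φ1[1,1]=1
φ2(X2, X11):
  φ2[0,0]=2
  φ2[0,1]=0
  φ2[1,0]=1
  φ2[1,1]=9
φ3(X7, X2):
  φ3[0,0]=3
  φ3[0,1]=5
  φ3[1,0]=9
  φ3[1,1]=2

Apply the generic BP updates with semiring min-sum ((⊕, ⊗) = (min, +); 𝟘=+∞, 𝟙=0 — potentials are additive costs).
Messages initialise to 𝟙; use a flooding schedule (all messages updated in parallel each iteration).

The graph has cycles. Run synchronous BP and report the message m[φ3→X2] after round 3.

message @ round 3 = [4, 6]

init: all messages = 𝟙 over 2 values
r1 m[φ0→X3] = [3, 0]
r1 m[φ0→X7] = [0, 3]
r1 m[φ1→X7] = [1, 1]
r1 m[φ1→X11] = [1, 1]
r1 m[φ2→X2] = [0, 1]
r1 m[φ2→X11] = [1, 0]
r1 m[φ3→X7] = [3, 2]
r1 m[φ3→X2] = [3, 2]
r1 m[X3→φ0] = [0, 0]
r1 m[X7→φ0] = [0, 0]
r1 m[X7→φ1] = [0, 0]
r1 m[X7→φ3] = [0, 0]
r1 m[X2→φ2] = [0, 0]
r1 m[X2→φ3] = [0, 0]
r1 m[X11→φ1] = [0, 0]
r1 m[X11→φ2] = [0, 0]
r2 m[φ0→X3] = [3, 0]
r2 m[φ0→X7] = [0, 3]
r2 m[φ1→X7] = [1, 1]
r2 m[φ1→X11] = [1, 1]
r2 m[φ2→X2] = [0, 1]
r2 m[φ2→X11] = [1, 0]
r2 m[φ3→X7] = [3, 2]
r2 m[φ3→X2] = [3, 2]
r2 m[X3→φ0] = [0, 0]
r2 m[X7→φ0] = [4, 3]
r2 m[X7→φ1] = [3, 5]
r2 m[X7→φ3] = [1, 4]
r2 m[X2→φ2] = [3, 2]
r2 m[X2→φ3] = [0, 1]
r2 m[X11→φ1] = [1, 0]
r2 m[X11→φ2] = [1, 1]
r3 m[φ0→X3] = [7, 4]
r3 m[φ0→X7] = [0, 3]
r3 m[φ1→X7] = [2, 1]
r3 m[φ1→X11] = [4, 6]
r3 m[φ2→X2] = [1, 2]
r3 m[φ2→X11] = [3, 3]
r3 m[φ3→X7] = [3, 3]
r3 m[φ3→X2] = [4, 6]
r3 m[X3→φ0] = [0, 0]
r3 m[X7→φ0] = [4, 3]
r3 m[X7→φ1] = [3, 5]
r3 m[X7→φ3] = [1, 4]
r3 m[X2→φ2] = [3, 2]
r3 m[X2→φ3] = [0, 1]
r3 m[X11→φ1] = [1, 0]
r3 m[X11→φ2] = [1, 1]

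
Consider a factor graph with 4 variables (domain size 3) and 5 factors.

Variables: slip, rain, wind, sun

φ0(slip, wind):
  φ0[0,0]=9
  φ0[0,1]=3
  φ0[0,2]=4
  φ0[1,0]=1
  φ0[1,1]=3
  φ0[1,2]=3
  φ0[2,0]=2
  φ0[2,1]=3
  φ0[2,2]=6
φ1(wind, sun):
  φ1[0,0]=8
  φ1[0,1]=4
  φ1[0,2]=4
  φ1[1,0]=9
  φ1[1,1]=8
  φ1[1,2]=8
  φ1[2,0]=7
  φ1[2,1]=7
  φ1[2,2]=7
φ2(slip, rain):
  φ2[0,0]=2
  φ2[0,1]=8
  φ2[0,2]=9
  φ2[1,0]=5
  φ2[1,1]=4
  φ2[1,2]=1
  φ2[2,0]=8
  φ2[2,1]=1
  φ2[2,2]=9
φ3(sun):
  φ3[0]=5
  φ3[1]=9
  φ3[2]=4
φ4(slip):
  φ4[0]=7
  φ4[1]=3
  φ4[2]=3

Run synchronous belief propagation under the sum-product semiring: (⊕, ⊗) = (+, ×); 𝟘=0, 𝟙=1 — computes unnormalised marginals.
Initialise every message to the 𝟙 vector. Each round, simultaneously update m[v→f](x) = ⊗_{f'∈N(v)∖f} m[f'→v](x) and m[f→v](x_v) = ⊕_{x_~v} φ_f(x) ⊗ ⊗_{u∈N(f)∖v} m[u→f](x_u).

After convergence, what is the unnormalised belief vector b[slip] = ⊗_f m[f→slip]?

init: all messages = 𝟙 over 3 values
r1 m[φ0→slip] = [16, 7, 11]
r1 m[φ0→wind] = [12, 9, 13]
r1 m[φ1→wind] = [16, 25, 21]
r1 m[φ1→sun] = [24, 19, 19]
r1 m[φ2→slip] = [19, 10, 18]
r1 m[φ2→rain] = [15, 13, 19]
r1 m[φ3→sun] = [5, 9, 4]
r1 m[φ4→slip] = [7, 3, 3]
r1 m[slip→φ0] = [1, 1, 1]
r1 m[slip→φ2] = [1, 1, 1]
r1 m[slip→φ4] = [1, 1, 1]
r1 m[rain→φ2] = [1, 1, 1]
r1 m[wind→φ0] = [1, 1, 1]
r1 m[wind→φ1] = [1, 1, 1]
r1 m[sun→φ1] = [1, 1, 1]
r1 m[sun→φ3] = [1, 1, 1]
r2 m[φ0→slip] = [16, 7, 11]
r2 m[φ0→wind] = [12, 9, 13]
r2 m[φ1→wind] = [16, 25, 21]
r2 m[φ1→sun] = [24, 19, 19]
r2 m[φ2→slip] = [19, 10, 18]
r2 m[φ2→rain] = [15, 13, 19]
r2 m[φ3→sun] = [5, 9, 4]
r2 m[φ4→slip] = [7, 3, 3]
r2 m[slip→φ0] = [133, 30, 54]
r2 m[slip→φ2] = [112, 21, 33]
r2 m[slip→φ4] = [304, 70, 198]
r2 m[rain→φ2] = [1, 1, 1]
r2 m[wind→φ0] = [16, 25, 21]
r2 m[wind→φ1] = [12, 9, 13]
r2 m[sun→φ1] = [5, 9, 4]
r2 m[sun→φ3] = [24, 19, 19]
r3 m[φ0→slip] = [303, 154, 233]
r3 m[φ0→wind] = [1335, 651, 946]
r3 m[φ1→wind] = [92, 149, 126]
r3 m[φ1→sun] = [268, 211, 211]
r3 m[φ2→slip] = [19, 10, 18]
r3 m[φ2→rain] = [593, 1013, 1326]
r3 m[φ3→sun] = [5, 9, 4]
r3 m[φ4→slip] = [7, 3, 3]
r3 m[slip→φ0] = [133, 30, 54]
r3 m[slip→φ2] = [112, 21, 33]
r3 m[slip→φ4] = [304, 70, 198]
r3 m[rain→φ2] = [1, 1, 1]
r3 m[wind→φ0] = [16, 25, 21]
r3 m[wind→φ1] = [12, 9, 13]
r3 m[sun→φ1] = [5, 9, 4]
r3 m[sun→φ3] = [24, 19, 19]
r4 m[φ0→slip] = [303, 154, 233]
r4 m[φ0→wind] = [1335, 651, 946]
r4 m[φ1→wind] = [92, 149, 126]
r4 m[φ1→sun] = [268, 211, 211]
r4 m[φ2→slip] = [19, 10, 18]
r4 m[φ2→rain] = [593, 1013, 1326]
r4 m[φ3→sun] = [5, 9, 4]
r4 m[φ4→slip] = [7, 3, 3]
r4 m[slip→φ0] = [133, 30, 54]
r4 m[slip→φ2] = [2121, 462, 699]
r4 m[slip→φ4] = [5757, 1540, 4194]
r4 m[rain→φ2] = [1, 1, 1]
r4 m[wind→φ0] = [92, 149, 126]
r4 m[wind→φ1] = [1335, 651, 946]
r4 m[sun→φ1] = [5, 9, 4]
r4 m[sun→φ3] = [268, 211, 211]
r5 m[φ0→slip] = [1779, 917, 1387]
r5 m[φ0→wind] = [1335, 651, 946]
r5 m[φ1→wind] = [92, 149, 126]
r5 m[φ1→sun] = [23161, 17170, 17170]
r5 m[φ2→slip] = [19, 10, 18]
r5 m[φ2→rain] = [12144, 19515, 25842]
r5 m[φ3→sun] = [5, 9, 4]
r5 m[φ4→slip] = [7, 3, 3]
r5 m[slip→φ0] = [133, 30, 54]
r5 m[slip→φ2] = [2121, 462, 699]
r5 m[slip→φ4] = [5757, 1540, 4194]
r5 m[rain→φ2] = [1, 1, 1]
r5 m[wind→φ0] = [92, 149, 126]
r5 m[wind→φ1] = [1335, 651, 946]
r5 m[sun→φ1] = [5, 9, 4]
r5 m[sun→φ3] = [268, 211, 211]
r6 m[φ0→slip] = [1779, 917, 1387]
r6 m[φ0→wind] = [1335, 651, 946]
r6 m[φ1→wind] = [92, 149, 126]
r6 m[φ1→sun] = [23161, 17170, 17170]
r6 m[φ2→slip] = [19, 10, 18]
r6 m[φ2→rain] = [12144, 19515, 25842]
r6 m[φ3→sun] = [5, 9, 4]
r6 m[φ4→slip] = [7, 3, 3]
r6 m[slip→φ0] = [133, 30, 54]
r6 m[slip→φ2] = [12453, 2751, 4161]
r6 m[slip→φ4] = [33801, 9170, 24966]
r6 m[rain→φ2] = [1, 1, 1]
r6 m[wind→φ0] = [92, 149, 126]
r6 m[wind→φ1] = [1335, 651, 946]
r6 m[sun→φ1] = [5, 9, 4]
r6 m[sun→φ3] = [23161, 17170, 17170]
r7 m[φ0→slip] = [1779, 917, 1387]
r7 m[φ0→wind] = [1335, 651, 946]
r7 m[φ1→wind] = [92, 149, 126]
r7 m[φ1→sun] = [23161, 17170, 17170]
r7 m[φ2→slip] = [19, 10, 18]
r7 m[φ2→rain] = [71949, 114789, 152277]
r7 m[φ3→sun] = [5, 9, 4]
r7 m[φ4→slip] = [7, 3, 3]
r7 m[slip→φ0] = [133, 30, 54]
r7 m[slip→φ2] = [12453, 2751, 4161]
r7 m[slip→φ4] = [33801, 9170, 24966]
r7 m[rain→φ2] = [1, 1, 1]
r7 m[wind→φ0] = [92, 149, 126]
r7 m[wind→φ1] = [1335, 651, 946]
r7 m[sun→φ1] = [5, 9, 4]
r7 m[sun→φ3] = [23161, 17170, 17170]
r8 m[φ0→slip] = [1779, 917, 1387]
r8 m[φ0→wind] = [1335, 651, 946]
r8 m[φ1→wind] = [92, 149, 126]
r8 m[φ1→sun] = [23161, 17170, 17170]
r8 m[φ2→slip] = [19, 10, 18]
r8 m[φ2→rain] = [71949, 114789, 152277]
r8 m[φ3→sun] = [5, 9, 4]
r8 m[φ4→slip] = [7, 3, 3]
r8 m[slip→φ0] = [133, 30, 54]
r8 m[slip→φ2] = [12453, 2751, 4161]
r8 m[slip→φ4] = [33801, 9170, 24966]
r8 m[rain→φ2] = [1, 1, 1]
r8 m[wind→φ0] = [92, 149, 126]
r8 m[wind→φ1] = [1335, 651, 946]
r8 m[sun→φ1] = [5, 9, 4]
r8 m[sun→φ3] = [23161, 17170, 17170]
fixed point reached at round 8
b[slip] = ⊗ incoming = [236607, 27510, 74898]

b[slip] = [236607, 27510, 74898]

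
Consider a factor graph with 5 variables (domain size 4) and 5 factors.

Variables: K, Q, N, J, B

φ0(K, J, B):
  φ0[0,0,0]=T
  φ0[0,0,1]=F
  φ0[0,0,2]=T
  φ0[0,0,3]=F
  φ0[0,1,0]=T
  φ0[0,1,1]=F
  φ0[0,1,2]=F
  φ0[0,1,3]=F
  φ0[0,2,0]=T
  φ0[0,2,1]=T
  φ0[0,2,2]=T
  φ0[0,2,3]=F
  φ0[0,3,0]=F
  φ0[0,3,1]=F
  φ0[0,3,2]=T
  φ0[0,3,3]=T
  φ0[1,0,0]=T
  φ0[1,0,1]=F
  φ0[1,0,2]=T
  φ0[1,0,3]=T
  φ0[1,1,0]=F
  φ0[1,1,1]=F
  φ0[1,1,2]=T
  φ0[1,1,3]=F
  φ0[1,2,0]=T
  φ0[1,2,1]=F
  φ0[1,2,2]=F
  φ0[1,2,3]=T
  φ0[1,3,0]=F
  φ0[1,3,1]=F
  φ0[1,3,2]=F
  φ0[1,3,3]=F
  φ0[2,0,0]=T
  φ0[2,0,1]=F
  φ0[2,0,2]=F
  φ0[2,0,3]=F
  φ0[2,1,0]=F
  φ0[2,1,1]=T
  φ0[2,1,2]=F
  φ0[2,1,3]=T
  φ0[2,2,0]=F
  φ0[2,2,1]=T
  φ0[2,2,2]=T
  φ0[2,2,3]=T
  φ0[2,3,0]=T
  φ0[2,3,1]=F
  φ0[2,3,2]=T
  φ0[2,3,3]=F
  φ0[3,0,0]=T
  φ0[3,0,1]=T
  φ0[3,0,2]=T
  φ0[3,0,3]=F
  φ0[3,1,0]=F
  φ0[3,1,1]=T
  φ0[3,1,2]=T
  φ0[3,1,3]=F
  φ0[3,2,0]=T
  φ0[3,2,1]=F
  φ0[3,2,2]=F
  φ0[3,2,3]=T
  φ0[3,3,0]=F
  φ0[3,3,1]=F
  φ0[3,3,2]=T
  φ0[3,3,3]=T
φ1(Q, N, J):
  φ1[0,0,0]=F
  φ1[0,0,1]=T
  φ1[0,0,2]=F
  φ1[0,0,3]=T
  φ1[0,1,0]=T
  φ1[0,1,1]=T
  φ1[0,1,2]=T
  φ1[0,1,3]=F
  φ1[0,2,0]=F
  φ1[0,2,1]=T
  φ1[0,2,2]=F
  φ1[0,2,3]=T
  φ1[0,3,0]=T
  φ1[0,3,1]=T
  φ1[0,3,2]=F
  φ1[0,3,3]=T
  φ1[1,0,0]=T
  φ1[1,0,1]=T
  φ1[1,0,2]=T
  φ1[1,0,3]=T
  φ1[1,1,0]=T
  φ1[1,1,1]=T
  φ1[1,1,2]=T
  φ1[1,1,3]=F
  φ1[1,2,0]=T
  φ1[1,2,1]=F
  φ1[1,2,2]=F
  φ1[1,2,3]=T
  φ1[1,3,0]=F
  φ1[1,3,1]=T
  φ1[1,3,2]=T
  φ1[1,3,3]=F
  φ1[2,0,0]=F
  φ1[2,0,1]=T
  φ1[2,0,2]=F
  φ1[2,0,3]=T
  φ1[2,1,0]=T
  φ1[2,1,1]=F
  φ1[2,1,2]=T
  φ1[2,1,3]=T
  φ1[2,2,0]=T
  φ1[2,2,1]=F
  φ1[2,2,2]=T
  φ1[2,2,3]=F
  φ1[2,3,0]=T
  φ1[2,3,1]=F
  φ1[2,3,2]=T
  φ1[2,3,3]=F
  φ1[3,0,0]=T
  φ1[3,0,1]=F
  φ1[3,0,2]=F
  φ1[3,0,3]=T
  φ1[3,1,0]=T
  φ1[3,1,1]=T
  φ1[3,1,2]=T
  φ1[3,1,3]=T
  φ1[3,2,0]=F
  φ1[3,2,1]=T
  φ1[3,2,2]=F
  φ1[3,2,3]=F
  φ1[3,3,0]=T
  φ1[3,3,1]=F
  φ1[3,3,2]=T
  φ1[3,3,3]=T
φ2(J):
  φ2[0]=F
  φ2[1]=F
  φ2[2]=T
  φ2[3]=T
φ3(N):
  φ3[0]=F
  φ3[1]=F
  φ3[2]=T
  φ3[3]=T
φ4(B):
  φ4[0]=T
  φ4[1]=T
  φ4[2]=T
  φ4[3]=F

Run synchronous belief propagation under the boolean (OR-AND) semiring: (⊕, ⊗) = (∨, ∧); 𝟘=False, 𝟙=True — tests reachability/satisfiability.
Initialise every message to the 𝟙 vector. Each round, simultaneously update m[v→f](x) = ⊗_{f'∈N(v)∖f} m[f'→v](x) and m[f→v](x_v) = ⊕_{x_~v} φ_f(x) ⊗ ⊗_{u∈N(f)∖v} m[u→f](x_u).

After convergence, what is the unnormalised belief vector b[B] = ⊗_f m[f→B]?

b[B] = [T, T, T, F]

init: all messages = 𝟙 over 4 values
r1 m[φ0→K] = [T, T, T, T]
r1 m[φ0→J] = [T, T, T, T]
r1 m[φ0→B] = [T, T, T, T]
r1 m[φ1→Q] = [T, T, T, T]
r1 m[φ1→N] = [T, T, T, T]
r1 m[φ1→J] = [T, T, T, T]
r1 m[φ2→J] = [F, F, T, T]
r1 m[φ3→N] = [F, F, T, T]
r1 m[φ4→B] = [T, T, T, F]
r1 m[K→φ0] = [T, T, T, T]
r1 m[Q→φ1] = [T, T, T, T]
r1 m[N→φ1] = [T, T, T, T]
r1 m[N→φ3] = [T, T, T, T]
r1 m[J→φ0] = [T, T, T, T]
r1 m[J→φ1] = [T, T, T, T]
r1 m[J→φ2] = [T, T, T, T]
r1 m[B→φ0] = [T, T, T, T]
r1 m[B→φ4] = [T, T, T, T]
r2 m[φ0→K] = [T, T, T, T]
r2 m[φ0→J] = [T, T, T, T]
r2 m[φ0→B] = [T, T, T, T]
r2 m[φ1→Q] = [T, T, T, T]
r2 m[φ1→N] = [T, T, T, T]
r2 m[φ1→J] = [T, T, T, T]
r2 m[φ2→J] = [F, F, T, T]
r2 m[φ3→N] = [F, F, T, T]
r2 m[φ4→B] = [T, T, T, F]
r2 m[K→φ0] = [T, T, T, T]
r2 m[Q→φ1] = [T, T, T, T]
r2 m[N→φ1] = [F, F, T, T]
r2 m[N→φ3] = [T, T, T, T]
r2 m[J→φ0] = [F, F, T, T]
r2 m[J→φ1] = [F, F, T, T]
r2 m[J→φ2] = [T, T, T, T]
r2 m[B→φ0] = [T, T, T, F]
r2 m[B→φ4] = [T, T, T, T]
r3 m[φ0→K] = [T, T, T, T]
r3 m[φ0→J] = [T, T, T, T]
r3 m[φ0→B] = [T, T, T, T]
r3 m[φ1→Q] = [T, T, T, T]
r3 m[φ1→N] = [T, T, T, T]
r3 m[φ1→J] = [T, T, T, T]
r3 m[φ2→J] = [F, F, T, T]
r3 m[φ3→N] = [F, F, T, T]
r3 m[φ4→B] = [T, T, T, F]
r3 m[K→φ0] = [T, T, T, T]
r3 m[Q→φ1] = [T, T, T, T]
r3 m[N→φ1] = [F, F, T, T]
r3 m[N→φ3] = [T, T, T, T]
r3 m[J→φ0] = [F, F, T, T]
r3 m[J→φ1] = [F, F, T, T]
r3 m[J→φ2] = [T, T, T, T]
r3 m[B→φ0] = [T, T, T, F]
r3 m[B→φ4] = [T, T, T, T]
fixed point reached at round 3
b[B] = ⊗ incoming = [T, T, T, F]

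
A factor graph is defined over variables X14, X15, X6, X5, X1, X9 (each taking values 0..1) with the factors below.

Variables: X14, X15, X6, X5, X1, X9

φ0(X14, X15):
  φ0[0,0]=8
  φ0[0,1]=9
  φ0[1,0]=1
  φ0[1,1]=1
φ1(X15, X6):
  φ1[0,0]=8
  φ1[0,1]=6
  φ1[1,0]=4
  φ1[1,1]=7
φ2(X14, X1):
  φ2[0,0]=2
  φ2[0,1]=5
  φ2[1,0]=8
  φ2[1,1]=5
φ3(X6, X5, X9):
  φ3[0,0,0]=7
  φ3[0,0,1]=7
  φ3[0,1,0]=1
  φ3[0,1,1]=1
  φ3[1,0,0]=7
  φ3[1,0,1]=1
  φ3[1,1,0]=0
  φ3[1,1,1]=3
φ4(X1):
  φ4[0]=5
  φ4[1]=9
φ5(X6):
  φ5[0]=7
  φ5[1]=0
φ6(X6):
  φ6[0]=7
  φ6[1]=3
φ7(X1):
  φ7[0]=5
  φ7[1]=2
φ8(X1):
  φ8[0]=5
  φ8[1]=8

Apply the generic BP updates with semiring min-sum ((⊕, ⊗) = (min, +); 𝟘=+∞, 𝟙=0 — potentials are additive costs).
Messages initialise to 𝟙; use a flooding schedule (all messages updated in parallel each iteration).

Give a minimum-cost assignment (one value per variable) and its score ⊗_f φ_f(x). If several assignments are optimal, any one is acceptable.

init: all messages = 𝟙 over 2 values
r1 m[φ0→X14] = [8, 1]
r1 m[φ0→X15] = [1, 1]
r1 m[φ1→X15] = [6, 4]
r1 m[φ1→X6] = [4, 6]
r1 m[φ2→X14] = [2, 5]
r1 m[φ2→X1] = [2, 5]
r1 m[φ3→X6] = [1, 0]
r1 m[φ3→X5] = [1, 0]
r1 m[φ3→X9] = [0, 1]
r1 m[φ4→X1] = [5, 9]
r1 m[φ5→X6] = [7, 0]
r1 m[φ6→X6] = [7, 3]
r1 m[φ7→X1] = [5, 2]
r1 m[φ8→X1] = [5, 8]
r1 m[X14→φ0] = [0, 0]
r1 m[X14→φ2] = [0, 0]
r1 m[X15→φ0] = [0, 0]
r1 m[X15→φ1] = [0, 0]
r1 m[X6→φ1] = [0, 0]
r1 m[X6→φ3] = [0, 0]
r1 m[X6→φ5] = [0, 0]
r1 m[X6→φ6] = [0, 0]
r1 m[X5→φ3] = [0, 0]
r1 m[X1→φ2] = [0, 0]
r1 m[X1→φ4] = [0, 0]
r1 m[X1→φ7] = [0, 0]
r1 m[X1→φ8] = [0, 0]
r1 m[X9→φ3] = [0, 0]
r2 m[φ0→X14] = [8, 1]
r2 m[φ0→X15] = [1, 1]
r2 m[φ1→X15] = [6, 4]
r2 m[φ1→X6] = [4, 6]
r2 m[φ2→X14] = [2, 5]
r2 m[φ2→X1] = [2, 5]
r2 m[φ3→X6] = [1, 0]
r2 m[φ3→X5] = [1, 0]
r2 m[φ3→X9] = [0, 1]
r2 m[φ4→X1] = [5, 9]
r2 m[φ5→X6] = [7, 0]
r2 m[φ6→X6] = [7, 3]
r2 m[φ7→X1] = [5, 2]
r2 m[φ8→X1] = [5, 8]
r2 m[X14→φ0] = [2, 5]
r2 m[X14→φ2] = [8, 1]
r2 m[X15→φ0] = [6, 4]
r2 m[X15→φ1] = [1, 1]
r2 m[X6→φ1] = [15, 3]
r2 m[X6→φ3] = [18, 9]
r2 m[X6→φ5] = [12, 9]
r2 m[X6→φ6] = [12, 6]
r2 m[X5→φ3] = [0, 0]
r2 m[X1→φ2] = [15, 19]
r2 m[X1→φ4] = [12, 15]
r2 m[X1→φ7] = [12, 22]
r2 m[X1→φ8] = [12, 16]
r2 m[X9→φ3] = [0, 0]
r3 m[φ0→X14] = [13, 5]
r3 m[φ0→X15] = [6, 6]
r3 m[φ1→X15] = [9, 10]
r3 m[φ1→X6] = [5, 7]
r3 m[φ2→X14] = [17, 23]
r3 m[φ2→X1] = [9, 6]
r3 m[φ3→X6] = [1, 0]
r3 m[φ3→X5] = [10, 9]
r3 m[φ3→X9] = [9, 10]
r3 m[φ4→X1] = [5, 9]
r3 m[φ5→X6] = [7, 0]
r3 m[φ6→X6] = [7, 3]
r3 m[φ7→X1] = [5, 2]
r3 m[φ8→X1] = [5, 8]
r3 m[X14→φ0] = [2, 5]
r3 m[X14→φ2] = [8, 1]
r3 m[X15→φ0] = [6, 4]
r3 m[X15→φ1] = [1, 1]
r3 m[X6→φ1] = [15, 3]
r3 m[X6→φ3] = [18, 9]
r3 m[X6→φ5] = [12, 9]
r3 m[X6→φ6] = [12, 6]
r3 m[X5→φ3] = [0, 0]
r3 m[X1→φ2] = [15, 19]
r3 m[X1→φ4] = [12, 15]
r3 m[X1→φ7] = [12, 22]
r3 m[X1→φ8] = [12, 16]
r3 m[X9→φ3] = [0, 0]
r4 m[φ0→X14] = [13, 5]
r4 m[φ0→X15] = [6, 6]
r4 m[φ1→X15] = [9, 10]
r4 m[φ1→X6] = [5, 7]
r4 m[φ2→X14] = [17, 23]
r4 m[φ2→X1] = [9, 6]
r4 m[φ3→X6] = [1, 0]
r4 m[φ3→X5] = [10, 9]
r4 m[φ3→X9] = [9, 10]
r4 m[φ4→X1] = [5, 9]
r4 m[φ5→X6] = [7, 0]
r4 m[φ6→X6] = [7, 3]
r4 m[φ7→X1] = [5, 2]
r4 m[φ8→X1] = [5, 8]
r4 m[X14→φ0] = [17, 23]
r4 m[X14→φ2] = [13, 5]
r4 m[X15→φ0] = [9, 10]
r4 m[X15→φ1] = [6, 6]
r4 m[X6→φ1] = [15, 3]
r4 m[X6→φ3] = [19, 10]
r4 m[X6→φ5] = [13, 10]
r4 m[X6→φ6] = [13, 7]
r4 m[X5→φ3] = [0, 0]
r4 m[X1→φ2] = [15, 19]
r4 m[X1→φ4] = [19, 16]
r4 m[X1→φ7] = [19, 23]
r4 m[X1→φ8] = [19, 17]
r4 m[X9→φ3] = [0, 0]
r5 m[φ0→X14] = [17, 10]
r5 m[φ0→X15] = [24, 24]
r5 m[φ1→X15] = [9, 10]
r5 m[φ1→X6] = [10, 12]
r5 m[φ2→X14] = [17, 23]
r5 m[φ2→X1] = [13, 10]
r5 m[φ3→X6] = [1, 0]
r5 m[φ3→X5] = [11, 10]
r5 m[φ3→X9] = [10, 11]
r5 m[φ4→X1] = [5, 9]
r5 m[φ5→X6] = [7, 0]
r5 m[φ6→X6] = [7, 3]
r5 m[φ7→X1] = [5, 2]
r5 m[φ8→X1] = [5, 8]
r5 m[X14→φ0] = [17, 23]
r5 m[X14→φ2] = [13, 5]
r5 m[X15→φ0] = [9, 10]
r5 m[X15→φ1] = [6, 6]
r5 m[X6→φ1] = [15, 3]
r5 m[X6→φ3] = [19, 10]
r5 m[X6→φ5] = [13, 10]
r5 m[X6→φ6] = [13, 7]
r5 m[X5→φ3] = [0, 0]
r5 m[X1→φ2] = [15, 19]
r5 m[X1→φ4] = [19, 16]
r5 m[X1→φ7] = [19, 23]
r5 m[X1→φ8] = [19, 17]
r5 m[X9→φ3] = [0, 0]
r6 m[φ0→X14] = [17, 10]
r6 m[φ0→X15] = [24, 24]
r6 m[φ1→X15] = [9, 10]
r6 m[φ1→X6] = [10, 12]
r6 m[φ2→X14] = [17, 23]
r6 m[φ2→X1] = [13, 10]
r6 m[φ3→X6] = [1, 0]
r6 m[φ3→X5] = [11, 10]
r6 m[φ3→X9] = [10, 11]
r6 m[φ4→X1] = [5, 9]
r6 m[φ5→X6] = [7, 0]
r6 m[φ6→X6] = [7, 3]
r6 m[φ7→X1] = [5, 2]
r6 m[φ8→X1] = [5, 8]
r6 m[X14→φ0] = [17, 23]
r6 m[X14→φ2] = [17, 10]
r6 m[X15→φ0] = [9, 10]
r6 m[X15→φ1] = [24, 24]
r6 m[X6→φ1] = [15, 3]
r6 m[X6→φ3] = [24, 15]
r6 m[X6→φ5] = [18, 15]
r6 m[X6→φ6] = [18, 12]
r6 m[X5→φ3] = [0, 0]
r6 m[X1→φ2] = [15, 19]
r6 m[X1→φ4] = [23, 20]
r6 m[X1→φ7] = [23, 27]
r6 m[X1→φ8] = [23, 21]
r6 m[X9→φ3] = [0, 0]
r7 m[φ0→X14] = [17, 10]
r7 m[φ0→X15] = [24, 24]
r7 m[φ1→X15] = [9, 10]
r7 m[φ1→X6] = [28, 30]
r7 m[φ2→X14] = [17, 23]
r7 m[φ2→X1] = [18, 15]
r7 m[φ3→X6] = [1, 0]
r7 m[φ3→X5] = [16, 15]
r7 m[φ3→X9] = [15, 16]
r7 m[φ4→X1] = [5, 9]
r7 m[φ5→X6] = [7, 0]
r7 m[φ6→X6] = [7, 3]
r7 m[φ7→X1] = [5, 2]
r7 m[φ8→X1] = [5, 8]
r7 m[X14→φ0] = [17, 23]
r7 m[X14→φ2] = [17, 10]
r7 m[X15→φ0] = [9, 10]
r7 m[X15→φ1] = [24, 24]
r7 m[X6→φ1] = [15, 3]
r7 m[X6→φ3] = [24, 15]
r7 m[X6→φ5] = [18, 15]
r7 m[X6→φ6] = [18, 12]
r7 m[X5→φ3] = [0, 0]
r7 m[X1→φ2] = [15, 19]
r7 m[X1→φ4] = [23, 20]
r7 m[X1→φ7] = [23, 27]
r7 m[X1→φ8] = [23, 21]
r7 m[X9→φ3] = [0, 0]
r8 m[φ0→X14] = [17, 10]
r8 m[φ0→X15] = [24, 24]
r8 m[φ1→X15] = [9, 10]
r8 m[φ1→X6] = [28, 30]
r8 m[φ2→X14] = [17, 23]
r8 m[φ2→X1] = [18, 15]
r8 m[φ3→X6] = [1, 0]
r8 m[φ3→X5] = [16, 15]
r8 m[φ3→X9] = [15, 16]
r8 m[φ4→X1] = [5, 9]
r8 m[φ5→X6] = [7, 0]
r8 m[φ6→X6] = [7, 3]
r8 m[φ7→X1] = [5, 2]
r8 m[φ8→X1] = [5, 8]
r8 m[X14→φ0] = [17, 23]
r8 m[X14→φ2] = [17, 10]
r8 m[X15→φ0] = [9, 10]
r8 m[X15→φ1] = [24, 24]
r8 m[X6→φ1] = [15, 3]
r8 m[X6→φ3] = [42, 33]
r8 m[X6→φ5] = [36, 33]
r8 m[X6→φ6] = [36, 30]
r8 m[X5→φ3] = [0, 0]
r8 m[X1→φ2] = [15, 19]
r8 m[X1→φ4] = [28, 25]
r8 m[X1→φ7] = [28, 32]
r8 m[X1→φ8] = [28, 26]
r8 m[X9→φ3] = [0, 0]
r9 m[φ0→X14] = [17, 10]
r9 m[φ0→X15] = [24, 24]
r9 m[φ1→X15] = [9, 10]
r9 m[φ1→X6] = [28, 30]
r9 m[φ2→X14] = [17, 23]
r9 m[φ2→X1] = [18, 15]
r9 m[φ3→X6] = [1, 0]
r9 m[φ3→X5] = [34, 33]
r9 m[φ3→X9] = [33, 34]
r9 m[φ4→X1] = [5, 9]
r9 m[φ5→X6] = [7, 0]
r9 m[φ6→X6] = [7, 3]
r9 m[φ7→X1] = [5, 2]
r9 m[φ8→X1] = [5, 8]
r9 m[X14→φ0] = [17, 23]
r9 m[X14→φ2] = [17, 10]
r9 m[X15→φ0] = [9, 10]
r9 m[X15→φ1] = [24, 24]
r9 m[X6→φ1] = [15, 3]
r9 m[X6→φ3] = [42, 33]
r9 m[X6→φ5] = [36, 33]
r9 m[X6→φ6] = [36, 30]
r9 m[X5→φ3] = [0, 0]
r9 m[X1→φ2] = [15, 19]
r9 m[X1→φ4] = [28, 25]
r9 m[X1→φ7] = [28, 32]
r9 m[X1→φ8] = [28, 26]
r9 m[X9→φ3] = [0, 0]
r10 m[φ0→X14] = [17, 10]
r10 m[φ0→X15] = [24, 24]
r10 m[φ1→X15] = [9, 10]
r10 m[φ1→X6] = [28, 30]
r10 m[φ2→X14] = [17, 23]
r10 m[φ2→X1] = [18, 15]
r10 m[φ3→X6] = [1, 0]
r10 m[φ3→X5] = [34, 33]
r10 m[φ3→X9] = [33, 34]
r10 m[φ4→X1] = [5, 9]
r10 m[φ5→X6] = [7, 0]
r10 m[φ6→X6] = [7, 3]
r10 m[φ7→X1] = [5, 2]
r10 m[φ8→X1] = [5, 8]
r10 m[X14→φ0] = [17, 23]
r10 m[X14→φ2] = [17, 10]
r10 m[X15→φ0] = [9, 10]
r10 m[X15→φ1] = [24, 24]
r10 m[X6→φ1] = [15, 3]
r10 m[X6→φ3] = [42, 33]
r10 m[X6→φ5] = [36, 33]
r10 m[X6→φ6] = [36, 30]
r10 m[X5→φ3] = [0, 0]
r10 m[X1→φ2] = [15, 19]
r10 m[X1→φ4] = [28, 25]
r10 m[X1→φ7] = [28, 32]
r10 m[X1→φ8] = [28, 26]
r10 m[X9→φ3] = [0, 0]
fixed point reached at round 10
traceback from X14: (X14=1, X15=0, X6=1, X5=1, X1=0, X9=0), score=33

assignment: (X14=1, X15=0, X6=1, X5=1, X1=0, X9=0); score = 33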